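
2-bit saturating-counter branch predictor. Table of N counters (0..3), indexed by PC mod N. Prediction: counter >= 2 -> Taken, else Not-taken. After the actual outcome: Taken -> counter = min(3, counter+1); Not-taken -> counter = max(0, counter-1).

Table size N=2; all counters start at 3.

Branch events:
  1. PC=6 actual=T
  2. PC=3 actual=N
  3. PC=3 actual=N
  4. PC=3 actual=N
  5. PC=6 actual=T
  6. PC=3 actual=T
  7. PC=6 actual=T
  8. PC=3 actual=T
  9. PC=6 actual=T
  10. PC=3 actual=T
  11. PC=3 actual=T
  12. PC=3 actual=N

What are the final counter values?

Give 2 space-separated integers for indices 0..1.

Ev 1: PC=6 idx=0 pred=T actual=T -> ctr[0]=3
Ev 2: PC=3 idx=1 pred=T actual=N -> ctr[1]=2
Ev 3: PC=3 idx=1 pred=T actual=N -> ctr[1]=1
Ev 4: PC=3 idx=1 pred=N actual=N -> ctr[1]=0
Ev 5: PC=6 idx=0 pred=T actual=T -> ctr[0]=3
Ev 6: PC=3 idx=1 pred=N actual=T -> ctr[1]=1
Ev 7: PC=6 idx=0 pred=T actual=T -> ctr[0]=3
Ev 8: PC=3 idx=1 pred=N actual=T -> ctr[1]=2
Ev 9: PC=6 idx=0 pred=T actual=T -> ctr[0]=3
Ev 10: PC=3 idx=1 pred=T actual=T -> ctr[1]=3
Ev 11: PC=3 idx=1 pred=T actual=T -> ctr[1]=3
Ev 12: PC=3 idx=1 pred=T actual=N -> ctr[1]=2

Answer: 3 2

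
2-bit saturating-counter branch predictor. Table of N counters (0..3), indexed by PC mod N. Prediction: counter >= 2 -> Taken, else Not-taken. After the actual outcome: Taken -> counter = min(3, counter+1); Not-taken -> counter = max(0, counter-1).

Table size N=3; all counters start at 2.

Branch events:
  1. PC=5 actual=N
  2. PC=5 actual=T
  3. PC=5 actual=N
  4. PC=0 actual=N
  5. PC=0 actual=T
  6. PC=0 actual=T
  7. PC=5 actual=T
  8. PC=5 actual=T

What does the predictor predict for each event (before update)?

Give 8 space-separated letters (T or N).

Answer: T N T T N T N T

Derivation:
Ev 1: PC=5 idx=2 pred=T actual=N -> ctr[2]=1
Ev 2: PC=5 idx=2 pred=N actual=T -> ctr[2]=2
Ev 3: PC=5 idx=2 pred=T actual=N -> ctr[2]=1
Ev 4: PC=0 idx=0 pred=T actual=N -> ctr[0]=1
Ev 5: PC=0 idx=0 pred=N actual=T -> ctr[0]=2
Ev 6: PC=0 idx=0 pred=T actual=T -> ctr[0]=3
Ev 7: PC=5 idx=2 pred=N actual=T -> ctr[2]=2
Ev 8: PC=5 idx=2 pred=T actual=T -> ctr[2]=3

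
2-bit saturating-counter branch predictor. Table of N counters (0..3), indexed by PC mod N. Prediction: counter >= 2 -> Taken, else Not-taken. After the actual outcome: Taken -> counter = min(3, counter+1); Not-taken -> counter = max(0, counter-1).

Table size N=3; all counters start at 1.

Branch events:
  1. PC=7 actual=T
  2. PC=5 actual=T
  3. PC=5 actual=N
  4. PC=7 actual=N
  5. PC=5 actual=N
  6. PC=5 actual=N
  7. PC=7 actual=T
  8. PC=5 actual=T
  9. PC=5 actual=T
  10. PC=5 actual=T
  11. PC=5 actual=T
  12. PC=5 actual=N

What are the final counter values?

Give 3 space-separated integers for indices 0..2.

Ev 1: PC=7 idx=1 pred=N actual=T -> ctr[1]=2
Ev 2: PC=5 idx=2 pred=N actual=T -> ctr[2]=2
Ev 3: PC=5 idx=2 pred=T actual=N -> ctr[2]=1
Ev 4: PC=7 idx=1 pred=T actual=N -> ctr[1]=1
Ev 5: PC=5 idx=2 pred=N actual=N -> ctr[2]=0
Ev 6: PC=5 idx=2 pred=N actual=N -> ctr[2]=0
Ev 7: PC=7 idx=1 pred=N actual=T -> ctr[1]=2
Ev 8: PC=5 idx=2 pred=N actual=T -> ctr[2]=1
Ev 9: PC=5 idx=2 pred=N actual=T -> ctr[2]=2
Ev 10: PC=5 idx=2 pred=T actual=T -> ctr[2]=3
Ev 11: PC=5 idx=2 pred=T actual=T -> ctr[2]=3
Ev 12: PC=5 idx=2 pred=T actual=N -> ctr[2]=2

Answer: 1 2 2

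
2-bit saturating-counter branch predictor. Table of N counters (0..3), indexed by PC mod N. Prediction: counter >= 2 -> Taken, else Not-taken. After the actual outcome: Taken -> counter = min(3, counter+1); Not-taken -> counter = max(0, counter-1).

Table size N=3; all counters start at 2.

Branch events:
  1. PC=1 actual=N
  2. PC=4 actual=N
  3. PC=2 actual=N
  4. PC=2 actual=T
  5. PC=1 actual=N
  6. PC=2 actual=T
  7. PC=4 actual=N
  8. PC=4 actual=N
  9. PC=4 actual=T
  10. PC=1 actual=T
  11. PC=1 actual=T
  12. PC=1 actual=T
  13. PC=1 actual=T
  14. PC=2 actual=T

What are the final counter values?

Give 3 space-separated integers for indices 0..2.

Answer: 2 3 3

Derivation:
Ev 1: PC=1 idx=1 pred=T actual=N -> ctr[1]=1
Ev 2: PC=4 idx=1 pred=N actual=N -> ctr[1]=0
Ev 3: PC=2 idx=2 pred=T actual=N -> ctr[2]=1
Ev 4: PC=2 idx=2 pred=N actual=T -> ctr[2]=2
Ev 5: PC=1 idx=1 pred=N actual=N -> ctr[1]=0
Ev 6: PC=2 idx=2 pred=T actual=T -> ctr[2]=3
Ev 7: PC=4 idx=1 pred=N actual=N -> ctr[1]=0
Ev 8: PC=4 idx=1 pred=N actual=N -> ctr[1]=0
Ev 9: PC=4 idx=1 pred=N actual=T -> ctr[1]=1
Ev 10: PC=1 idx=1 pred=N actual=T -> ctr[1]=2
Ev 11: PC=1 idx=1 pred=T actual=T -> ctr[1]=3
Ev 12: PC=1 idx=1 pred=T actual=T -> ctr[1]=3
Ev 13: PC=1 idx=1 pred=T actual=T -> ctr[1]=3
Ev 14: PC=2 idx=2 pred=T actual=T -> ctr[2]=3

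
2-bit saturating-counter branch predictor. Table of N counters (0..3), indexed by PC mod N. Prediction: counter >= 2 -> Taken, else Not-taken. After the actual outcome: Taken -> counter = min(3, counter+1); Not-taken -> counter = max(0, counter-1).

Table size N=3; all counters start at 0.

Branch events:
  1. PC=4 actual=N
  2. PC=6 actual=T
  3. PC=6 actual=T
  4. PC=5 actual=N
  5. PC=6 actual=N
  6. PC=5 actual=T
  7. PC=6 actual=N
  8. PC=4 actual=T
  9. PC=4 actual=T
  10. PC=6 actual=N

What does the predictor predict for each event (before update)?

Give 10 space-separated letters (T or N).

Answer: N N N N T N N N N N

Derivation:
Ev 1: PC=4 idx=1 pred=N actual=N -> ctr[1]=0
Ev 2: PC=6 idx=0 pred=N actual=T -> ctr[0]=1
Ev 3: PC=6 idx=0 pred=N actual=T -> ctr[0]=2
Ev 4: PC=5 idx=2 pred=N actual=N -> ctr[2]=0
Ev 5: PC=6 idx=0 pred=T actual=N -> ctr[0]=1
Ev 6: PC=5 idx=2 pred=N actual=T -> ctr[2]=1
Ev 7: PC=6 idx=0 pred=N actual=N -> ctr[0]=0
Ev 8: PC=4 idx=1 pred=N actual=T -> ctr[1]=1
Ev 9: PC=4 idx=1 pred=N actual=T -> ctr[1]=2
Ev 10: PC=6 idx=0 pred=N actual=N -> ctr[0]=0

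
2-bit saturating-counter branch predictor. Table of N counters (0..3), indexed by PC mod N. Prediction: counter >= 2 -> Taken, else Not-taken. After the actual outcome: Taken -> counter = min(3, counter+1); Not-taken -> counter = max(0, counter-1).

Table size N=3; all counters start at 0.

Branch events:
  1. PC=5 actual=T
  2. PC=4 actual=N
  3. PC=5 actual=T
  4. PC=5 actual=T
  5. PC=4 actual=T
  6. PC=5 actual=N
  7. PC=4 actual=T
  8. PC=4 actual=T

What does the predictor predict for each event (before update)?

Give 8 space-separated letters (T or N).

Answer: N N N T N T N T

Derivation:
Ev 1: PC=5 idx=2 pred=N actual=T -> ctr[2]=1
Ev 2: PC=4 idx=1 pred=N actual=N -> ctr[1]=0
Ev 3: PC=5 idx=2 pred=N actual=T -> ctr[2]=2
Ev 4: PC=5 idx=2 pred=T actual=T -> ctr[2]=3
Ev 5: PC=4 idx=1 pred=N actual=T -> ctr[1]=1
Ev 6: PC=5 idx=2 pred=T actual=N -> ctr[2]=2
Ev 7: PC=4 idx=1 pred=N actual=T -> ctr[1]=2
Ev 8: PC=4 idx=1 pred=T actual=T -> ctr[1]=3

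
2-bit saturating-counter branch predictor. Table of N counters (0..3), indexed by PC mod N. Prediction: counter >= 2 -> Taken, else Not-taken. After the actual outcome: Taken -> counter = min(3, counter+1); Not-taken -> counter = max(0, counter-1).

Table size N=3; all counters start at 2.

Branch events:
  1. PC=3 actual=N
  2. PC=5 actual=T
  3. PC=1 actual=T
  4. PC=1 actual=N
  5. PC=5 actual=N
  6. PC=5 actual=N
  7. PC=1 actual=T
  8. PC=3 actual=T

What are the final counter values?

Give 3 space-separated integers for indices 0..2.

Ev 1: PC=3 idx=0 pred=T actual=N -> ctr[0]=1
Ev 2: PC=5 idx=2 pred=T actual=T -> ctr[2]=3
Ev 3: PC=1 idx=1 pred=T actual=T -> ctr[1]=3
Ev 4: PC=1 idx=1 pred=T actual=N -> ctr[1]=2
Ev 5: PC=5 idx=2 pred=T actual=N -> ctr[2]=2
Ev 6: PC=5 idx=2 pred=T actual=N -> ctr[2]=1
Ev 7: PC=1 idx=1 pred=T actual=T -> ctr[1]=3
Ev 8: PC=3 idx=0 pred=N actual=T -> ctr[0]=2

Answer: 2 3 1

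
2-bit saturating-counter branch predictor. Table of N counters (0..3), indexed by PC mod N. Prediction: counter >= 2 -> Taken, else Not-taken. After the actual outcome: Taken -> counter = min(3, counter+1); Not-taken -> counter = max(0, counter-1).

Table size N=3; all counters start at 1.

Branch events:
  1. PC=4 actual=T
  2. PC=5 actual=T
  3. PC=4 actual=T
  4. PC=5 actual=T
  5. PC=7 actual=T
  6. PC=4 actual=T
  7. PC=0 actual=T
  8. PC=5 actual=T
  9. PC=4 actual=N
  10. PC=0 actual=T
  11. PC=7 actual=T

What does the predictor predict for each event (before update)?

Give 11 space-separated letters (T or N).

Ev 1: PC=4 idx=1 pred=N actual=T -> ctr[1]=2
Ev 2: PC=5 idx=2 pred=N actual=T -> ctr[2]=2
Ev 3: PC=4 idx=1 pred=T actual=T -> ctr[1]=3
Ev 4: PC=5 idx=2 pred=T actual=T -> ctr[2]=3
Ev 5: PC=7 idx=1 pred=T actual=T -> ctr[1]=3
Ev 6: PC=4 idx=1 pred=T actual=T -> ctr[1]=3
Ev 7: PC=0 idx=0 pred=N actual=T -> ctr[0]=2
Ev 8: PC=5 idx=2 pred=T actual=T -> ctr[2]=3
Ev 9: PC=4 idx=1 pred=T actual=N -> ctr[1]=2
Ev 10: PC=0 idx=0 pred=T actual=T -> ctr[0]=3
Ev 11: PC=7 idx=1 pred=T actual=T -> ctr[1]=3

Answer: N N T T T T N T T T T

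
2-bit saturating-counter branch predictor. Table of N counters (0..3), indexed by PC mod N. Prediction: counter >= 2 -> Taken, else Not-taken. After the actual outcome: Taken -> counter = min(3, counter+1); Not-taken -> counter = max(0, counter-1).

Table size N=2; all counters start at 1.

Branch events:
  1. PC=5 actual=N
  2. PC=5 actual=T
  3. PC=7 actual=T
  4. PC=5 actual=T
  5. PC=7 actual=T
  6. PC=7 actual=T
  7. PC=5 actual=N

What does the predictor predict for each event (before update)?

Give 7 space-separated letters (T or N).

Ev 1: PC=5 idx=1 pred=N actual=N -> ctr[1]=0
Ev 2: PC=5 idx=1 pred=N actual=T -> ctr[1]=1
Ev 3: PC=7 idx=1 pred=N actual=T -> ctr[1]=2
Ev 4: PC=5 idx=1 pred=T actual=T -> ctr[1]=3
Ev 5: PC=7 idx=1 pred=T actual=T -> ctr[1]=3
Ev 6: PC=7 idx=1 pred=T actual=T -> ctr[1]=3
Ev 7: PC=5 idx=1 pred=T actual=N -> ctr[1]=2

Answer: N N N T T T T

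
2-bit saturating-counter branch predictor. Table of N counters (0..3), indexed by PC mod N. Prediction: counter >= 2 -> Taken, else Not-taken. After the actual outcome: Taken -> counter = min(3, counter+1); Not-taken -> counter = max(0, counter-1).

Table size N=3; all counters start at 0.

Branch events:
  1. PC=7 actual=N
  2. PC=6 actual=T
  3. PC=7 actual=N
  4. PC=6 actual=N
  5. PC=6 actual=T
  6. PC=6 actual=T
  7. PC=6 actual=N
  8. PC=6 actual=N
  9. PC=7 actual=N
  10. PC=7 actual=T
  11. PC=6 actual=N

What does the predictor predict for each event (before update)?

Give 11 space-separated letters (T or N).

Ev 1: PC=7 idx=1 pred=N actual=N -> ctr[1]=0
Ev 2: PC=6 idx=0 pred=N actual=T -> ctr[0]=1
Ev 3: PC=7 idx=1 pred=N actual=N -> ctr[1]=0
Ev 4: PC=6 idx=0 pred=N actual=N -> ctr[0]=0
Ev 5: PC=6 idx=0 pred=N actual=T -> ctr[0]=1
Ev 6: PC=6 idx=0 pred=N actual=T -> ctr[0]=2
Ev 7: PC=6 idx=0 pred=T actual=N -> ctr[0]=1
Ev 8: PC=6 idx=0 pred=N actual=N -> ctr[0]=0
Ev 9: PC=7 idx=1 pred=N actual=N -> ctr[1]=0
Ev 10: PC=7 idx=1 pred=N actual=T -> ctr[1]=1
Ev 11: PC=6 idx=0 pred=N actual=N -> ctr[0]=0

Answer: N N N N N N T N N N N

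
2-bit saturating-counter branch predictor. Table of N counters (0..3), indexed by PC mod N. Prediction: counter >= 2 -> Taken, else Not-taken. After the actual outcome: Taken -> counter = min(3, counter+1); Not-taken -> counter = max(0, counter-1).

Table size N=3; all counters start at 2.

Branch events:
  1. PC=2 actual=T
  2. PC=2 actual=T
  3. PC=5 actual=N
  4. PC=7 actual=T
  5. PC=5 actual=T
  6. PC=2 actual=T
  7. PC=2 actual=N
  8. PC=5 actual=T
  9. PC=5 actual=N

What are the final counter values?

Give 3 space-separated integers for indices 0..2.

Ev 1: PC=2 idx=2 pred=T actual=T -> ctr[2]=3
Ev 2: PC=2 idx=2 pred=T actual=T -> ctr[2]=3
Ev 3: PC=5 idx=2 pred=T actual=N -> ctr[2]=2
Ev 4: PC=7 idx=1 pred=T actual=T -> ctr[1]=3
Ev 5: PC=5 idx=2 pred=T actual=T -> ctr[2]=3
Ev 6: PC=2 idx=2 pred=T actual=T -> ctr[2]=3
Ev 7: PC=2 idx=2 pred=T actual=N -> ctr[2]=2
Ev 8: PC=5 idx=2 pred=T actual=T -> ctr[2]=3
Ev 9: PC=5 idx=2 pred=T actual=N -> ctr[2]=2

Answer: 2 3 2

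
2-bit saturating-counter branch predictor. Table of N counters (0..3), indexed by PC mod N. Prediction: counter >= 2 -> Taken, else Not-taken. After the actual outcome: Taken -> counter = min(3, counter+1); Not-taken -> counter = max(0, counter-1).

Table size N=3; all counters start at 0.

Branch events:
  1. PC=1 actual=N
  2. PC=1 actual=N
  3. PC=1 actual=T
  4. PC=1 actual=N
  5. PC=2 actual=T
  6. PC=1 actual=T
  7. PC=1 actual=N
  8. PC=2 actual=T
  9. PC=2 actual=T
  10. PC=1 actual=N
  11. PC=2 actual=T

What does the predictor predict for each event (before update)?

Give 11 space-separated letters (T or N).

Answer: N N N N N N N N T N T

Derivation:
Ev 1: PC=1 idx=1 pred=N actual=N -> ctr[1]=0
Ev 2: PC=1 idx=1 pred=N actual=N -> ctr[1]=0
Ev 3: PC=1 idx=1 pred=N actual=T -> ctr[1]=1
Ev 4: PC=1 idx=1 pred=N actual=N -> ctr[1]=0
Ev 5: PC=2 idx=2 pred=N actual=T -> ctr[2]=1
Ev 6: PC=1 idx=1 pred=N actual=T -> ctr[1]=1
Ev 7: PC=1 idx=1 pred=N actual=N -> ctr[1]=0
Ev 8: PC=2 idx=2 pred=N actual=T -> ctr[2]=2
Ev 9: PC=2 idx=2 pred=T actual=T -> ctr[2]=3
Ev 10: PC=1 idx=1 pred=N actual=N -> ctr[1]=0
Ev 11: PC=2 idx=2 pred=T actual=T -> ctr[2]=3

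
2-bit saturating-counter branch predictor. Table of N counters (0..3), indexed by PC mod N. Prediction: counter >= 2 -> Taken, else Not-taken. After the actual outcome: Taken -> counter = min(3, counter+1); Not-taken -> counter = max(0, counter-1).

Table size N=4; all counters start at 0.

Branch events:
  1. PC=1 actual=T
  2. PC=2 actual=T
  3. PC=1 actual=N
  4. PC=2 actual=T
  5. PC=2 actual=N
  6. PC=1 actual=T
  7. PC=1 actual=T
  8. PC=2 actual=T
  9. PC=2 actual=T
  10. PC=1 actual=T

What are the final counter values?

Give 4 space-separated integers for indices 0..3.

Answer: 0 3 3 0

Derivation:
Ev 1: PC=1 idx=1 pred=N actual=T -> ctr[1]=1
Ev 2: PC=2 idx=2 pred=N actual=T -> ctr[2]=1
Ev 3: PC=1 idx=1 pred=N actual=N -> ctr[1]=0
Ev 4: PC=2 idx=2 pred=N actual=T -> ctr[2]=2
Ev 5: PC=2 idx=2 pred=T actual=N -> ctr[2]=1
Ev 6: PC=1 idx=1 pred=N actual=T -> ctr[1]=1
Ev 7: PC=1 idx=1 pred=N actual=T -> ctr[1]=2
Ev 8: PC=2 idx=2 pred=N actual=T -> ctr[2]=2
Ev 9: PC=2 idx=2 pred=T actual=T -> ctr[2]=3
Ev 10: PC=1 idx=1 pred=T actual=T -> ctr[1]=3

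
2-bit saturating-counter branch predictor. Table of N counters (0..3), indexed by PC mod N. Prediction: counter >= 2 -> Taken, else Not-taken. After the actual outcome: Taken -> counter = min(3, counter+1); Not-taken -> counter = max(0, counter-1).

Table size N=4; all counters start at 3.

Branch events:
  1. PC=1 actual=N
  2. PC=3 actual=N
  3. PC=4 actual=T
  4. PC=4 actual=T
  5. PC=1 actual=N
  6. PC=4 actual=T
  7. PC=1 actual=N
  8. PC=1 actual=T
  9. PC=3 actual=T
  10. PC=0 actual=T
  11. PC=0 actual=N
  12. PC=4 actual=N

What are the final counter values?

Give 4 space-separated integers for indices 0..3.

Ev 1: PC=1 idx=1 pred=T actual=N -> ctr[1]=2
Ev 2: PC=3 idx=3 pred=T actual=N -> ctr[3]=2
Ev 3: PC=4 idx=0 pred=T actual=T -> ctr[0]=3
Ev 4: PC=4 idx=0 pred=T actual=T -> ctr[0]=3
Ev 5: PC=1 idx=1 pred=T actual=N -> ctr[1]=1
Ev 6: PC=4 idx=0 pred=T actual=T -> ctr[0]=3
Ev 7: PC=1 idx=1 pred=N actual=N -> ctr[1]=0
Ev 8: PC=1 idx=1 pred=N actual=T -> ctr[1]=1
Ev 9: PC=3 idx=3 pred=T actual=T -> ctr[3]=3
Ev 10: PC=0 idx=0 pred=T actual=T -> ctr[0]=3
Ev 11: PC=0 idx=0 pred=T actual=N -> ctr[0]=2
Ev 12: PC=4 idx=0 pred=T actual=N -> ctr[0]=1

Answer: 1 1 3 3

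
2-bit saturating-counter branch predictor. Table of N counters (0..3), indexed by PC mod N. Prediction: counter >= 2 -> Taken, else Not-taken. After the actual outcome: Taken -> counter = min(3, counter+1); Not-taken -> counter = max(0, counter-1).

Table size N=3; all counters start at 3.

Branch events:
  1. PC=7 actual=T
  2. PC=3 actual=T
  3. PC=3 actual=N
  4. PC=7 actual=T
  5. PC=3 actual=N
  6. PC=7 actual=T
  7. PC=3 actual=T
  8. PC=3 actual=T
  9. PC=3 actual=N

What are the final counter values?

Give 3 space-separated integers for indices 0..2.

Answer: 2 3 3

Derivation:
Ev 1: PC=7 idx=1 pred=T actual=T -> ctr[1]=3
Ev 2: PC=3 idx=0 pred=T actual=T -> ctr[0]=3
Ev 3: PC=3 idx=0 pred=T actual=N -> ctr[0]=2
Ev 4: PC=7 idx=1 pred=T actual=T -> ctr[1]=3
Ev 5: PC=3 idx=0 pred=T actual=N -> ctr[0]=1
Ev 6: PC=7 idx=1 pred=T actual=T -> ctr[1]=3
Ev 7: PC=3 idx=0 pred=N actual=T -> ctr[0]=2
Ev 8: PC=3 idx=0 pred=T actual=T -> ctr[0]=3
Ev 9: PC=3 idx=0 pred=T actual=N -> ctr[0]=2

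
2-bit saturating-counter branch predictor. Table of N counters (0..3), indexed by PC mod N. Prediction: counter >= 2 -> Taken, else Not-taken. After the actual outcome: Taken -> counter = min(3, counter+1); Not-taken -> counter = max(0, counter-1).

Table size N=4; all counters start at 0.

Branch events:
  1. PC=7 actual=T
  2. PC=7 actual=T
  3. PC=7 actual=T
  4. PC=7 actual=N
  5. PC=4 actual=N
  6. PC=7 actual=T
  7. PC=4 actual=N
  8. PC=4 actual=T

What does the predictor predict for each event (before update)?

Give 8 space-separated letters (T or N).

Answer: N N T T N T N N

Derivation:
Ev 1: PC=7 idx=3 pred=N actual=T -> ctr[3]=1
Ev 2: PC=7 idx=3 pred=N actual=T -> ctr[3]=2
Ev 3: PC=7 idx=3 pred=T actual=T -> ctr[3]=3
Ev 4: PC=7 idx=3 pred=T actual=N -> ctr[3]=2
Ev 5: PC=4 idx=0 pred=N actual=N -> ctr[0]=0
Ev 6: PC=7 idx=3 pred=T actual=T -> ctr[3]=3
Ev 7: PC=4 idx=0 pred=N actual=N -> ctr[0]=0
Ev 8: PC=4 idx=0 pred=N actual=T -> ctr[0]=1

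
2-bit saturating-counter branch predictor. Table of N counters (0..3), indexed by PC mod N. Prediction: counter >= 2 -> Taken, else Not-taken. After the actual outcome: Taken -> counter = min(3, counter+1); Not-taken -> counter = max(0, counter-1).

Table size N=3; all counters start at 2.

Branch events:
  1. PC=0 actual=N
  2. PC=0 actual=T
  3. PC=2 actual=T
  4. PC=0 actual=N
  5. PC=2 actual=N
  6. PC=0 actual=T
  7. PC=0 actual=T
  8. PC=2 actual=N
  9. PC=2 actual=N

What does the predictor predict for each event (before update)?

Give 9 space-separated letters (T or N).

Ev 1: PC=0 idx=0 pred=T actual=N -> ctr[0]=1
Ev 2: PC=0 idx=0 pred=N actual=T -> ctr[0]=2
Ev 3: PC=2 idx=2 pred=T actual=T -> ctr[2]=3
Ev 4: PC=0 idx=0 pred=T actual=N -> ctr[0]=1
Ev 5: PC=2 idx=2 pred=T actual=N -> ctr[2]=2
Ev 6: PC=0 idx=0 pred=N actual=T -> ctr[0]=2
Ev 7: PC=0 idx=0 pred=T actual=T -> ctr[0]=3
Ev 8: PC=2 idx=2 pred=T actual=N -> ctr[2]=1
Ev 9: PC=2 idx=2 pred=N actual=N -> ctr[2]=0

Answer: T N T T T N T T N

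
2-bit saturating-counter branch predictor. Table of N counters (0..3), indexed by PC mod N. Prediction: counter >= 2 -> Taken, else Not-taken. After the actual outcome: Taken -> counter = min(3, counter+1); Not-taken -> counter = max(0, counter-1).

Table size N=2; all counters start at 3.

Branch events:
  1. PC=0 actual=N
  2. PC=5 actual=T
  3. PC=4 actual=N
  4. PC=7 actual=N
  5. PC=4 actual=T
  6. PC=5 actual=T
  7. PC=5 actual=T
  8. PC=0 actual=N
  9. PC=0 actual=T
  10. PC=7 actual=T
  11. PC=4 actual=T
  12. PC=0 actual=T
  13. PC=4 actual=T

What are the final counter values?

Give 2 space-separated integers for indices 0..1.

Answer: 3 3

Derivation:
Ev 1: PC=0 idx=0 pred=T actual=N -> ctr[0]=2
Ev 2: PC=5 idx=1 pred=T actual=T -> ctr[1]=3
Ev 3: PC=4 idx=0 pred=T actual=N -> ctr[0]=1
Ev 4: PC=7 idx=1 pred=T actual=N -> ctr[1]=2
Ev 5: PC=4 idx=0 pred=N actual=T -> ctr[0]=2
Ev 6: PC=5 idx=1 pred=T actual=T -> ctr[1]=3
Ev 7: PC=5 idx=1 pred=T actual=T -> ctr[1]=3
Ev 8: PC=0 idx=0 pred=T actual=N -> ctr[0]=1
Ev 9: PC=0 idx=0 pred=N actual=T -> ctr[0]=2
Ev 10: PC=7 idx=1 pred=T actual=T -> ctr[1]=3
Ev 11: PC=4 idx=0 pred=T actual=T -> ctr[0]=3
Ev 12: PC=0 idx=0 pred=T actual=T -> ctr[0]=3
Ev 13: PC=4 idx=0 pred=T actual=T -> ctr[0]=3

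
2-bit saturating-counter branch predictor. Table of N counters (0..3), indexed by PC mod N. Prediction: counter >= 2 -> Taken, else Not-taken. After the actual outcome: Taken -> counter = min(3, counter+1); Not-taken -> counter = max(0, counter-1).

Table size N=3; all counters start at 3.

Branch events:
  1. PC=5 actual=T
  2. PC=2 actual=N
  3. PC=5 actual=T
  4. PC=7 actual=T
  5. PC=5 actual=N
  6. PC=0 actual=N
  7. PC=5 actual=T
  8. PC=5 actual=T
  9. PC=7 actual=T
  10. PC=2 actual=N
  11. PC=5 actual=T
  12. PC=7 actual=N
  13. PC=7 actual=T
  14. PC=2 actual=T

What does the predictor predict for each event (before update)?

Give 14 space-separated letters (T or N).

Answer: T T T T T T T T T T T T T T

Derivation:
Ev 1: PC=5 idx=2 pred=T actual=T -> ctr[2]=3
Ev 2: PC=2 idx=2 pred=T actual=N -> ctr[2]=2
Ev 3: PC=5 idx=2 pred=T actual=T -> ctr[2]=3
Ev 4: PC=7 idx=1 pred=T actual=T -> ctr[1]=3
Ev 5: PC=5 idx=2 pred=T actual=N -> ctr[2]=2
Ev 6: PC=0 idx=0 pred=T actual=N -> ctr[0]=2
Ev 7: PC=5 idx=2 pred=T actual=T -> ctr[2]=3
Ev 8: PC=5 idx=2 pred=T actual=T -> ctr[2]=3
Ev 9: PC=7 idx=1 pred=T actual=T -> ctr[1]=3
Ev 10: PC=2 idx=2 pred=T actual=N -> ctr[2]=2
Ev 11: PC=5 idx=2 pred=T actual=T -> ctr[2]=3
Ev 12: PC=7 idx=1 pred=T actual=N -> ctr[1]=2
Ev 13: PC=7 idx=1 pred=T actual=T -> ctr[1]=3
Ev 14: PC=2 idx=2 pred=T actual=T -> ctr[2]=3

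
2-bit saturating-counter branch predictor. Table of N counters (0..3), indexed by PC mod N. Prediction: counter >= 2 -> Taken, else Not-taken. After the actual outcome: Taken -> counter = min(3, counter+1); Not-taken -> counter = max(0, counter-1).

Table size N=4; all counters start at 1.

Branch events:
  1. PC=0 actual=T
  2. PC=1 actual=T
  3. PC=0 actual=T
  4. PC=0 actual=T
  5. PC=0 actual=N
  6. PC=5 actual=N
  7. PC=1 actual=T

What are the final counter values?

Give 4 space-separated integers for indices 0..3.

Ev 1: PC=0 idx=0 pred=N actual=T -> ctr[0]=2
Ev 2: PC=1 idx=1 pred=N actual=T -> ctr[1]=2
Ev 3: PC=0 idx=0 pred=T actual=T -> ctr[0]=3
Ev 4: PC=0 idx=0 pred=T actual=T -> ctr[0]=3
Ev 5: PC=0 idx=0 pred=T actual=N -> ctr[0]=2
Ev 6: PC=5 idx=1 pred=T actual=N -> ctr[1]=1
Ev 7: PC=1 idx=1 pred=N actual=T -> ctr[1]=2

Answer: 2 2 1 1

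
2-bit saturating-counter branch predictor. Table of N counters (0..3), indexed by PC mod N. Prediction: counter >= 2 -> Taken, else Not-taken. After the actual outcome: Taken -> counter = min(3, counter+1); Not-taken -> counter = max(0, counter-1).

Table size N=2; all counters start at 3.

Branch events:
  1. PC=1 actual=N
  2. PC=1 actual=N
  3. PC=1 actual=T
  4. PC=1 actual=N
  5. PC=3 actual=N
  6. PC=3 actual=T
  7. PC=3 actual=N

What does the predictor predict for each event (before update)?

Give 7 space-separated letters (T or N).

Ev 1: PC=1 idx=1 pred=T actual=N -> ctr[1]=2
Ev 2: PC=1 idx=1 pred=T actual=N -> ctr[1]=1
Ev 3: PC=1 idx=1 pred=N actual=T -> ctr[1]=2
Ev 4: PC=1 idx=1 pred=T actual=N -> ctr[1]=1
Ev 5: PC=3 idx=1 pred=N actual=N -> ctr[1]=0
Ev 6: PC=3 idx=1 pred=N actual=T -> ctr[1]=1
Ev 7: PC=3 idx=1 pred=N actual=N -> ctr[1]=0

Answer: T T N T N N N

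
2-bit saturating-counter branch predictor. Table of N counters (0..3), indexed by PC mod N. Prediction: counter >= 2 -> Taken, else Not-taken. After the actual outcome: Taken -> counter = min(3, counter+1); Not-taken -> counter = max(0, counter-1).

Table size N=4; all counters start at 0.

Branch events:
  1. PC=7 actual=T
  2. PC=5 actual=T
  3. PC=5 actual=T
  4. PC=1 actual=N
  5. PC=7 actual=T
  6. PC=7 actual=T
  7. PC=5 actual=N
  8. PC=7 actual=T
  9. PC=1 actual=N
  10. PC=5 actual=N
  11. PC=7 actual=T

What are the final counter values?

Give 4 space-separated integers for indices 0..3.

Answer: 0 0 0 3

Derivation:
Ev 1: PC=7 idx=3 pred=N actual=T -> ctr[3]=1
Ev 2: PC=5 idx=1 pred=N actual=T -> ctr[1]=1
Ev 3: PC=5 idx=1 pred=N actual=T -> ctr[1]=2
Ev 4: PC=1 idx=1 pred=T actual=N -> ctr[1]=1
Ev 5: PC=7 idx=3 pred=N actual=T -> ctr[3]=2
Ev 6: PC=7 idx=3 pred=T actual=T -> ctr[3]=3
Ev 7: PC=5 idx=1 pred=N actual=N -> ctr[1]=0
Ev 8: PC=7 idx=3 pred=T actual=T -> ctr[3]=3
Ev 9: PC=1 idx=1 pred=N actual=N -> ctr[1]=0
Ev 10: PC=5 idx=1 pred=N actual=N -> ctr[1]=0
Ev 11: PC=7 idx=3 pred=T actual=T -> ctr[3]=3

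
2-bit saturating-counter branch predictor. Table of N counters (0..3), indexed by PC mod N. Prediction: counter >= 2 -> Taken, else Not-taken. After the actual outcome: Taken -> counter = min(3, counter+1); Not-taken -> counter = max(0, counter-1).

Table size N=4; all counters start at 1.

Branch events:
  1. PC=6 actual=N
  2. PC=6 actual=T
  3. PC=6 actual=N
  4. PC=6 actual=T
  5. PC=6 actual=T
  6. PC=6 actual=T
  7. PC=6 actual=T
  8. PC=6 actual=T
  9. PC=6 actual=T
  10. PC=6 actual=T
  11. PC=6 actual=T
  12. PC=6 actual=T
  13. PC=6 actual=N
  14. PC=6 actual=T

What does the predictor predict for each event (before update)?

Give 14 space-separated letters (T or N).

Ev 1: PC=6 idx=2 pred=N actual=N -> ctr[2]=0
Ev 2: PC=6 idx=2 pred=N actual=T -> ctr[2]=1
Ev 3: PC=6 idx=2 pred=N actual=N -> ctr[2]=0
Ev 4: PC=6 idx=2 pred=N actual=T -> ctr[2]=1
Ev 5: PC=6 idx=2 pred=N actual=T -> ctr[2]=2
Ev 6: PC=6 idx=2 pred=T actual=T -> ctr[2]=3
Ev 7: PC=6 idx=2 pred=T actual=T -> ctr[2]=3
Ev 8: PC=6 idx=2 pred=T actual=T -> ctr[2]=3
Ev 9: PC=6 idx=2 pred=T actual=T -> ctr[2]=3
Ev 10: PC=6 idx=2 pred=T actual=T -> ctr[2]=3
Ev 11: PC=6 idx=2 pred=T actual=T -> ctr[2]=3
Ev 12: PC=6 idx=2 pred=T actual=T -> ctr[2]=3
Ev 13: PC=6 idx=2 pred=T actual=N -> ctr[2]=2
Ev 14: PC=6 idx=2 pred=T actual=T -> ctr[2]=3

Answer: N N N N N T T T T T T T T T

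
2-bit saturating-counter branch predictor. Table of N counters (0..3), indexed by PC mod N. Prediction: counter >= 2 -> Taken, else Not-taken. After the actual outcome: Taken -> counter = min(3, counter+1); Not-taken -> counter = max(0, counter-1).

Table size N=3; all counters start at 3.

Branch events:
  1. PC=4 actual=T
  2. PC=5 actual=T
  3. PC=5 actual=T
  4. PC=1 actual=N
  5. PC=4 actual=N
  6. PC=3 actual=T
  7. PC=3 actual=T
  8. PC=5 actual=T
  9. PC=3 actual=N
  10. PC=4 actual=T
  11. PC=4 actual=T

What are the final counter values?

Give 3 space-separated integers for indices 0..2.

Answer: 2 3 3

Derivation:
Ev 1: PC=4 idx=1 pred=T actual=T -> ctr[1]=3
Ev 2: PC=5 idx=2 pred=T actual=T -> ctr[2]=3
Ev 3: PC=5 idx=2 pred=T actual=T -> ctr[2]=3
Ev 4: PC=1 idx=1 pred=T actual=N -> ctr[1]=2
Ev 5: PC=4 idx=1 pred=T actual=N -> ctr[1]=1
Ev 6: PC=3 idx=0 pred=T actual=T -> ctr[0]=3
Ev 7: PC=3 idx=0 pred=T actual=T -> ctr[0]=3
Ev 8: PC=5 idx=2 pred=T actual=T -> ctr[2]=3
Ev 9: PC=3 idx=0 pred=T actual=N -> ctr[0]=2
Ev 10: PC=4 idx=1 pred=N actual=T -> ctr[1]=2
Ev 11: PC=4 idx=1 pred=T actual=T -> ctr[1]=3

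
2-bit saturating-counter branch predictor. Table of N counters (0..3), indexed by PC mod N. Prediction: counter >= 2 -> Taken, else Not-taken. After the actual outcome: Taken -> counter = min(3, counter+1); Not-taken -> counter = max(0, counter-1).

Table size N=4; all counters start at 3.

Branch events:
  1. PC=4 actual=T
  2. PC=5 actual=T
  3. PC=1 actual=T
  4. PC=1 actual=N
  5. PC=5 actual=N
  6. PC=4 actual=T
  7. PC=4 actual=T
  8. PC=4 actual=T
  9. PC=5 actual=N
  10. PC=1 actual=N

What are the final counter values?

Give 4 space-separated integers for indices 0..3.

Answer: 3 0 3 3

Derivation:
Ev 1: PC=4 idx=0 pred=T actual=T -> ctr[0]=3
Ev 2: PC=5 idx=1 pred=T actual=T -> ctr[1]=3
Ev 3: PC=1 idx=1 pred=T actual=T -> ctr[1]=3
Ev 4: PC=1 idx=1 pred=T actual=N -> ctr[1]=2
Ev 5: PC=5 idx=1 pred=T actual=N -> ctr[1]=1
Ev 6: PC=4 idx=0 pred=T actual=T -> ctr[0]=3
Ev 7: PC=4 idx=0 pred=T actual=T -> ctr[0]=3
Ev 8: PC=4 idx=0 pred=T actual=T -> ctr[0]=3
Ev 9: PC=5 idx=1 pred=N actual=N -> ctr[1]=0
Ev 10: PC=1 idx=1 pred=N actual=N -> ctr[1]=0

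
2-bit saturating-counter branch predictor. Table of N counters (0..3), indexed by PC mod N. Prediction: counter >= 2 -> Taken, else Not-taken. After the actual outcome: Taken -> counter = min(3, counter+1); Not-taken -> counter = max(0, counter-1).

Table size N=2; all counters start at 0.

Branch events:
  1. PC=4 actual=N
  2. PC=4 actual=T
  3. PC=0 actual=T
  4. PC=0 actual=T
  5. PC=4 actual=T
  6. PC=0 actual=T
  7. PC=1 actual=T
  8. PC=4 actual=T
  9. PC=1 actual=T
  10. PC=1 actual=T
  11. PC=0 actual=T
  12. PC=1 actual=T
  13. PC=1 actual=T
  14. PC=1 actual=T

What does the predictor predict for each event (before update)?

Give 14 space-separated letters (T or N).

Ev 1: PC=4 idx=0 pred=N actual=N -> ctr[0]=0
Ev 2: PC=4 idx=0 pred=N actual=T -> ctr[0]=1
Ev 3: PC=0 idx=0 pred=N actual=T -> ctr[0]=2
Ev 4: PC=0 idx=0 pred=T actual=T -> ctr[0]=3
Ev 5: PC=4 idx=0 pred=T actual=T -> ctr[0]=3
Ev 6: PC=0 idx=0 pred=T actual=T -> ctr[0]=3
Ev 7: PC=1 idx=1 pred=N actual=T -> ctr[1]=1
Ev 8: PC=4 idx=0 pred=T actual=T -> ctr[0]=3
Ev 9: PC=1 idx=1 pred=N actual=T -> ctr[1]=2
Ev 10: PC=1 idx=1 pred=T actual=T -> ctr[1]=3
Ev 11: PC=0 idx=0 pred=T actual=T -> ctr[0]=3
Ev 12: PC=1 idx=1 pred=T actual=T -> ctr[1]=3
Ev 13: PC=1 idx=1 pred=T actual=T -> ctr[1]=3
Ev 14: PC=1 idx=1 pred=T actual=T -> ctr[1]=3

Answer: N N N T T T N T N T T T T T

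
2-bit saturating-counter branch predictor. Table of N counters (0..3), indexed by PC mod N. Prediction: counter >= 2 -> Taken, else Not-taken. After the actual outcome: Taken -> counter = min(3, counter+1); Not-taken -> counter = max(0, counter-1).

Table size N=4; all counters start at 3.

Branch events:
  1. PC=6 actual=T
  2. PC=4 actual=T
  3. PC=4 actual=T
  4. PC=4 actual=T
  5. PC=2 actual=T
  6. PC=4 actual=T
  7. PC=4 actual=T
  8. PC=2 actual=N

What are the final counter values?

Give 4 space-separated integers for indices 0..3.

Ev 1: PC=6 idx=2 pred=T actual=T -> ctr[2]=3
Ev 2: PC=4 idx=0 pred=T actual=T -> ctr[0]=3
Ev 3: PC=4 idx=0 pred=T actual=T -> ctr[0]=3
Ev 4: PC=4 idx=0 pred=T actual=T -> ctr[0]=3
Ev 5: PC=2 idx=2 pred=T actual=T -> ctr[2]=3
Ev 6: PC=4 idx=0 pred=T actual=T -> ctr[0]=3
Ev 7: PC=4 idx=0 pred=T actual=T -> ctr[0]=3
Ev 8: PC=2 idx=2 pred=T actual=N -> ctr[2]=2

Answer: 3 3 2 3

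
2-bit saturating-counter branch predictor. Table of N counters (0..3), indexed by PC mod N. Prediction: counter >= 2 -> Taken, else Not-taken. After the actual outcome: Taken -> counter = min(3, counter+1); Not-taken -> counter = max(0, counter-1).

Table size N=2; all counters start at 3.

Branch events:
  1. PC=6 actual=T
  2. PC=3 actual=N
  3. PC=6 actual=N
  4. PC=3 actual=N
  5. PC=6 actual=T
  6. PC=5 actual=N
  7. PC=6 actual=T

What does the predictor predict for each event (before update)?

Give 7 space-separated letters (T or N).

Answer: T T T T T N T

Derivation:
Ev 1: PC=6 idx=0 pred=T actual=T -> ctr[0]=3
Ev 2: PC=3 idx=1 pred=T actual=N -> ctr[1]=2
Ev 3: PC=6 idx=0 pred=T actual=N -> ctr[0]=2
Ev 4: PC=3 idx=1 pred=T actual=N -> ctr[1]=1
Ev 5: PC=6 idx=0 pred=T actual=T -> ctr[0]=3
Ev 6: PC=5 idx=1 pred=N actual=N -> ctr[1]=0
Ev 7: PC=6 idx=0 pred=T actual=T -> ctr[0]=3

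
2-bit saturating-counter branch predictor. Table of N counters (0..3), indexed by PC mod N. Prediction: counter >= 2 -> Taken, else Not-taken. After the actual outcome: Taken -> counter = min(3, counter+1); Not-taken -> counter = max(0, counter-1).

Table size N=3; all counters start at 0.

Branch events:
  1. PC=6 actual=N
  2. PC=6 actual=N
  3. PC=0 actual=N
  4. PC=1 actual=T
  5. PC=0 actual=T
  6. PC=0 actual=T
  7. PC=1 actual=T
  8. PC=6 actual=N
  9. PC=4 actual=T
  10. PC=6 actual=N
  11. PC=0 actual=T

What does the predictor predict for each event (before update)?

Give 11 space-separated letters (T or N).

Ev 1: PC=6 idx=0 pred=N actual=N -> ctr[0]=0
Ev 2: PC=6 idx=0 pred=N actual=N -> ctr[0]=0
Ev 3: PC=0 idx=0 pred=N actual=N -> ctr[0]=0
Ev 4: PC=1 idx=1 pred=N actual=T -> ctr[1]=1
Ev 5: PC=0 idx=0 pred=N actual=T -> ctr[0]=1
Ev 6: PC=0 idx=0 pred=N actual=T -> ctr[0]=2
Ev 7: PC=1 idx=1 pred=N actual=T -> ctr[1]=2
Ev 8: PC=6 idx=0 pred=T actual=N -> ctr[0]=1
Ev 9: PC=4 idx=1 pred=T actual=T -> ctr[1]=3
Ev 10: PC=6 idx=0 pred=N actual=N -> ctr[0]=0
Ev 11: PC=0 idx=0 pred=N actual=T -> ctr[0]=1

Answer: N N N N N N N T T N N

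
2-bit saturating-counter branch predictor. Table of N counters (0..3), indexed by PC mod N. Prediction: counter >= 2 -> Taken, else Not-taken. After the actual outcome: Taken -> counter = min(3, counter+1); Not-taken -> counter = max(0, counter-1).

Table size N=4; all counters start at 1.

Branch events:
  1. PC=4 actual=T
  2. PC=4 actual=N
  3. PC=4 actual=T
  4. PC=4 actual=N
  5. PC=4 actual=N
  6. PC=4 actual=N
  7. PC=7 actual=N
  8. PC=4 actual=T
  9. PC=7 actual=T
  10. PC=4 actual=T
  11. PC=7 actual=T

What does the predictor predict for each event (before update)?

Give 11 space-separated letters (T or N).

Ev 1: PC=4 idx=0 pred=N actual=T -> ctr[0]=2
Ev 2: PC=4 idx=0 pred=T actual=N -> ctr[0]=1
Ev 3: PC=4 idx=0 pred=N actual=T -> ctr[0]=2
Ev 4: PC=4 idx=0 pred=T actual=N -> ctr[0]=1
Ev 5: PC=4 idx=0 pred=N actual=N -> ctr[0]=0
Ev 6: PC=4 idx=0 pred=N actual=N -> ctr[0]=0
Ev 7: PC=7 idx=3 pred=N actual=N -> ctr[3]=0
Ev 8: PC=4 idx=0 pred=N actual=T -> ctr[0]=1
Ev 9: PC=7 idx=3 pred=N actual=T -> ctr[3]=1
Ev 10: PC=4 idx=0 pred=N actual=T -> ctr[0]=2
Ev 11: PC=7 idx=3 pred=N actual=T -> ctr[3]=2

Answer: N T N T N N N N N N N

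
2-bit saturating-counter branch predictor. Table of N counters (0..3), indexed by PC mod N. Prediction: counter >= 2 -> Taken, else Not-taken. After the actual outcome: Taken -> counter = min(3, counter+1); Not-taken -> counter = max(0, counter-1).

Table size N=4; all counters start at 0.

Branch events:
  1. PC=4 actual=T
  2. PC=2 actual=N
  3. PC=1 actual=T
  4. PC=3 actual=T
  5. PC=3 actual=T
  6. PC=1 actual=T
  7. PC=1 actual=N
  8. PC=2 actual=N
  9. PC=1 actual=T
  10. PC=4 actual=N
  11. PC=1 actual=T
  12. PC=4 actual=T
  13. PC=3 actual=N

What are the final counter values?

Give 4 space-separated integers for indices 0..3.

Answer: 1 3 0 1

Derivation:
Ev 1: PC=4 idx=0 pred=N actual=T -> ctr[0]=1
Ev 2: PC=2 idx=2 pred=N actual=N -> ctr[2]=0
Ev 3: PC=1 idx=1 pred=N actual=T -> ctr[1]=1
Ev 4: PC=3 idx=3 pred=N actual=T -> ctr[3]=1
Ev 5: PC=3 idx=3 pred=N actual=T -> ctr[3]=2
Ev 6: PC=1 idx=1 pred=N actual=T -> ctr[1]=2
Ev 7: PC=1 idx=1 pred=T actual=N -> ctr[1]=1
Ev 8: PC=2 idx=2 pred=N actual=N -> ctr[2]=0
Ev 9: PC=1 idx=1 pred=N actual=T -> ctr[1]=2
Ev 10: PC=4 idx=0 pred=N actual=N -> ctr[0]=0
Ev 11: PC=1 idx=1 pred=T actual=T -> ctr[1]=3
Ev 12: PC=4 idx=0 pred=N actual=T -> ctr[0]=1
Ev 13: PC=3 idx=3 pred=T actual=N -> ctr[3]=1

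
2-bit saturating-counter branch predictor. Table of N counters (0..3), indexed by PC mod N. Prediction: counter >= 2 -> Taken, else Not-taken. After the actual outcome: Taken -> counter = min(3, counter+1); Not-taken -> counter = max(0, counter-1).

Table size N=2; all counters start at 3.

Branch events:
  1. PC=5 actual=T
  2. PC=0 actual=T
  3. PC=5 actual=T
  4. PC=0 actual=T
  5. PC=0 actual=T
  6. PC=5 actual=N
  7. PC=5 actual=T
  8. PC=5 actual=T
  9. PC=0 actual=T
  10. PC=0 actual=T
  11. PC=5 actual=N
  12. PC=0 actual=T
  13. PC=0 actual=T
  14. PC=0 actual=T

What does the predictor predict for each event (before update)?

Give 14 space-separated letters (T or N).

Answer: T T T T T T T T T T T T T T

Derivation:
Ev 1: PC=5 idx=1 pred=T actual=T -> ctr[1]=3
Ev 2: PC=0 idx=0 pred=T actual=T -> ctr[0]=3
Ev 3: PC=5 idx=1 pred=T actual=T -> ctr[1]=3
Ev 4: PC=0 idx=0 pred=T actual=T -> ctr[0]=3
Ev 5: PC=0 idx=0 pred=T actual=T -> ctr[0]=3
Ev 6: PC=5 idx=1 pred=T actual=N -> ctr[1]=2
Ev 7: PC=5 idx=1 pred=T actual=T -> ctr[1]=3
Ev 8: PC=5 idx=1 pred=T actual=T -> ctr[1]=3
Ev 9: PC=0 idx=0 pred=T actual=T -> ctr[0]=3
Ev 10: PC=0 idx=0 pred=T actual=T -> ctr[0]=3
Ev 11: PC=5 idx=1 pred=T actual=N -> ctr[1]=2
Ev 12: PC=0 idx=0 pred=T actual=T -> ctr[0]=3
Ev 13: PC=0 idx=0 pred=T actual=T -> ctr[0]=3
Ev 14: PC=0 idx=0 pred=T actual=T -> ctr[0]=3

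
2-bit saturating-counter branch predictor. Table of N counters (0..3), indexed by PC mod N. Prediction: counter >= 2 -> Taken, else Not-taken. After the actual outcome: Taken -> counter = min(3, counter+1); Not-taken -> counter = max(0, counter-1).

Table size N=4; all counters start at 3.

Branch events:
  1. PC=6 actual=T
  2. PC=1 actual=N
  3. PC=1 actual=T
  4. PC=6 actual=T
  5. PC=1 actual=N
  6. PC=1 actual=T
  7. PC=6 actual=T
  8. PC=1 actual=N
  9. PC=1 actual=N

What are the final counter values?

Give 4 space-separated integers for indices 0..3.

Ev 1: PC=6 idx=2 pred=T actual=T -> ctr[2]=3
Ev 2: PC=1 idx=1 pred=T actual=N -> ctr[1]=2
Ev 3: PC=1 idx=1 pred=T actual=T -> ctr[1]=3
Ev 4: PC=6 idx=2 pred=T actual=T -> ctr[2]=3
Ev 5: PC=1 idx=1 pred=T actual=N -> ctr[1]=2
Ev 6: PC=1 idx=1 pred=T actual=T -> ctr[1]=3
Ev 7: PC=6 idx=2 pred=T actual=T -> ctr[2]=3
Ev 8: PC=1 idx=1 pred=T actual=N -> ctr[1]=2
Ev 9: PC=1 idx=1 pred=T actual=N -> ctr[1]=1

Answer: 3 1 3 3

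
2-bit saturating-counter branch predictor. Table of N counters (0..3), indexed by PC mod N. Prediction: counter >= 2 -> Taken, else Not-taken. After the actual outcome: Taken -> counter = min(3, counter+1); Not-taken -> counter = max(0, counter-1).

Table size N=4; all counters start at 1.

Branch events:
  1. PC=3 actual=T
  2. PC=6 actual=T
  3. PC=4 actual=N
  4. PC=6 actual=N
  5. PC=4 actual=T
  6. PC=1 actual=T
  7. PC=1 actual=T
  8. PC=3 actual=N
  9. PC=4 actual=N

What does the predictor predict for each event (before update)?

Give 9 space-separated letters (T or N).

Answer: N N N T N N T T N

Derivation:
Ev 1: PC=3 idx=3 pred=N actual=T -> ctr[3]=2
Ev 2: PC=6 idx=2 pred=N actual=T -> ctr[2]=2
Ev 3: PC=4 idx=0 pred=N actual=N -> ctr[0]=0
Ev 4: PC=6 idx=2 pred=T actual=N -> ctr[2]=1
Ev 5: PC=4 idx=0 pred=N actual=T -> ctr[0]=1
Ev 6: PC=1 idx=1 pred=N actual=T -> ctr[1]=2
Ev 7: PC=1 idx=1 pred=T actual=T -> ctr[1]=3
Ev 8: PC=3 idx=3 pred=T actual=N -> ctr[3]=1
Ev 9: PC=4 idx=0 pred=N actual=N -> ctr[0]=0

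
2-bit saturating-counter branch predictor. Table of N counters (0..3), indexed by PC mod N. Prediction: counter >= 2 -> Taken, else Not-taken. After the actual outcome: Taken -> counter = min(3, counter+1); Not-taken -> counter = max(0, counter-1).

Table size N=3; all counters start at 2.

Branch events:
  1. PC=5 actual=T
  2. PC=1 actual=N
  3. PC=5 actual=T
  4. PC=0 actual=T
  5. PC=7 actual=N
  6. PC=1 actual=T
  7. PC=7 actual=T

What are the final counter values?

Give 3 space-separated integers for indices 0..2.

Answer: 3 2 3

Derivation:
Ev 1: PC=5 idx=2 pred=T actual=T -> ctr[2]=3
Ev 2: PC=1 idx=1 pred=T actual=N -> ctr[1]=1
Ev 3: PC=5 idx=2 pred=T actual=T -> ctr[2]=3
Ev 4: PC=0 idx=0 pred=T actual=T -> ctr[0]=3
Ev 5: PC=7 idx=1 pred=N actual=N -> ctr[1]=0
Ev 6: PC=1 idx=1 pred=N actual=T -> ctr[1]=1
Ev 7: PC=7 idx=1 pred=N actual=T -> ctr[1]=2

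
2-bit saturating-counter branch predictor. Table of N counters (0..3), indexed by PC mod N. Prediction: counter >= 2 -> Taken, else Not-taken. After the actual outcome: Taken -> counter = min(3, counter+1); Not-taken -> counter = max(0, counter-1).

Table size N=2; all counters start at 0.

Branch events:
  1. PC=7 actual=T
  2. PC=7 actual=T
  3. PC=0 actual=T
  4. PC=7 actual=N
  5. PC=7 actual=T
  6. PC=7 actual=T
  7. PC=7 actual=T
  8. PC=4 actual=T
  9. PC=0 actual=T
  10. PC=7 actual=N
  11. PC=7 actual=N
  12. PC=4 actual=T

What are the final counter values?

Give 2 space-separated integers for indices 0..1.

Answer: 3 1

Derivation:
Ev 1: PC=7 idx=1 pred=N actual=T -> ctr[1]=1
Ev 2: PC=7 idx=1 pred=N actual=T -> ctr[1]=2
Ev 3: PC=0 idx=0 pred=N actual=T -> ctr[0]=1
Ev 4: PC=7 idx=1 pred=T actual=N -> ctr[1]=1
Ev 5: PC=7 idx=1 pred=N actual=T -> ctr[1]=2
Ev 6: PC=7 idx=1 pred=T actual=T -> ctr[1]=3
Ev 7: PC=7 idx=1 pred=T actual=T -> ctr[1]=3
Ev 8: PC=4 idx=0 pred=N actual=T -> ctr[0]=2
Ev 9: PC=0 idx=0 pred=T actual=T -> ctr[0]=3
Ev 10: PC=7 idx=1 pred=T actual=N -> ctr[1]=2
Ev 11: PC=7 idx=1 pred=T actual=N -> ctr[1]=1
Ev 12: PC=4 idx=0 pred=T actual=T -> ctr[0]=3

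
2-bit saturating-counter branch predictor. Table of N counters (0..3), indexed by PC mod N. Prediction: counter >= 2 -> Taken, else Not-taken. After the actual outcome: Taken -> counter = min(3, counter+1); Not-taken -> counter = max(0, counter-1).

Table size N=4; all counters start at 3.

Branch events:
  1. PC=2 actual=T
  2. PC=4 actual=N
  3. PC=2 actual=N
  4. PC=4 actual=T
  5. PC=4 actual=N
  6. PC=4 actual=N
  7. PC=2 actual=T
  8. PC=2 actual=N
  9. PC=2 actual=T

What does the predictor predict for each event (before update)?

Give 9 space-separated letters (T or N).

Ev 1: PC=2 idx=2 pred=T actual=T -> ctr[2]=3
Ev 2: PC=4 idx=0 pred=T actual=N -> ctr[0]=2
Ev 3: PC=2 idx=2 pred=T actual=N -> ctr[2]=2
Ev 4: PC=4 idx=0 pred=T actual=T -> ctr[0]=3
Ev 5: PC=4 idx=0 pred=T actual=N -> ctr[0]=2
Ev 6: PC=4 idx=0 pred=T actual=N -> ctr[0]=1
Ev 7: PC=2 idx=2 pred=T actual=T -> ctr[2]=3
Ev 8: PC=2 idx=2 pred=T actual=N -> ctr[2]=2
Ev 9: PC=2 idx=2 pred=T actual=T -> ctr[2]=3

Answer: T T T T T T T T T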